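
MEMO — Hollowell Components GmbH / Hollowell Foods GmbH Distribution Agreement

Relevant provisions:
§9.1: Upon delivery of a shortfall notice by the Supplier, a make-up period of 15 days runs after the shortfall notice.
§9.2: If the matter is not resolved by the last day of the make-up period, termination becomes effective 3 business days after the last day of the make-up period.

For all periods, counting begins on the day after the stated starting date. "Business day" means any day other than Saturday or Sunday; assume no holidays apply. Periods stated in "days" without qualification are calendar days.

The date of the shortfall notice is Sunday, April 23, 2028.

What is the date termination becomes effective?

May 11, 2028

The last day of the make-up period: 15 calendar days after April 23, 2028 is May 8, 2028.
From Monday, May 8, 2028, 3 business days (May 9, May 10, May 11, skipping weekends) brings us to Thursday, May 11, 2028, which is the date termination becomes effective.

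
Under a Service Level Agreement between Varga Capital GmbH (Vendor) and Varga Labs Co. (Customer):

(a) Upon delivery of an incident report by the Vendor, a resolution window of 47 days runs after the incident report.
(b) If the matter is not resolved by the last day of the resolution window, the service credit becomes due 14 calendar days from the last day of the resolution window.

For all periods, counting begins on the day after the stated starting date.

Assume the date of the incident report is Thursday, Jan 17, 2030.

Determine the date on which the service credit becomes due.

Mar 19, 2030

The last day of the resolution window: Jan 17, 2030 + 47 days = Mar 5, 2030.
The date on which the service credit becomes due: Mar 5, 2030 + 14 days = Mar 19, 2030.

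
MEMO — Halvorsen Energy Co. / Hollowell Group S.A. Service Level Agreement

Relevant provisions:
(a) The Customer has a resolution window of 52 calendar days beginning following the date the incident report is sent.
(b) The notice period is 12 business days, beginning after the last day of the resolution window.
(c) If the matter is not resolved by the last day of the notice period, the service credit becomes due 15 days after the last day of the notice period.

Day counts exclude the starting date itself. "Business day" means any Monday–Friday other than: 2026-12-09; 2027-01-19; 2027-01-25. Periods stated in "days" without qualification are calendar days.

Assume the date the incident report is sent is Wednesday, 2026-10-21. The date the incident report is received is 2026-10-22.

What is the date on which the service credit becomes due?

Adding 52 calendar days to 2026-10-21 gives 2026-12-12, which is the last day of the resolution window.
From Saturday, 2026-12-12, 12 business days (Dec 14, Dec 15, Dec 16, Dec 17, …, Dec 25, Dec 28, Dec 29, skipping weekends) brings us to Tuesday, 2026-12-29, which is the last day of the notice period.
The date on which the service credit becomes due: 2026-12-29 + 15 days = 2027-01-13.

2027-01-13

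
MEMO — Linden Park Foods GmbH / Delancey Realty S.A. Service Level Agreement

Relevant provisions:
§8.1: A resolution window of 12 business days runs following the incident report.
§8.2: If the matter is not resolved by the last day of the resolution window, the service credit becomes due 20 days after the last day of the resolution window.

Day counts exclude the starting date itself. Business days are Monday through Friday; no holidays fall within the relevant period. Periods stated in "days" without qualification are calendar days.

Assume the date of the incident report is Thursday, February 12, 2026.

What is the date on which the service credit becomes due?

March 22, 2026

From Thursday, February 12, 2026, 12 business days (Feb 13, Feb 16, Feb 17, Feb 18, …, Feb 26, Feb 27, Mar 2, skipping weekends) brings us to Monday, March 2, 2026, which is the last day of the resolution window.
Adding 20 calendar days to March 2, 2026 gives March 22, 2026, which is the date on which the service credit becomes due.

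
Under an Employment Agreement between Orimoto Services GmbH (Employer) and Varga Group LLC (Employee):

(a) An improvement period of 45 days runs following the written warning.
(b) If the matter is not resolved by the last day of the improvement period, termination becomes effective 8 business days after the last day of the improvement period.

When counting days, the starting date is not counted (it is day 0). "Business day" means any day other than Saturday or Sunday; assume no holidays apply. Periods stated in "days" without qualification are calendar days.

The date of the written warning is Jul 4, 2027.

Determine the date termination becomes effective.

Aug 30, 2027

The last day of the improvement period: Jul 4, 2027 + 45 days = Aug 18, 2027.
From Wednesday, Aug 18, 2027, 8 business days (Aug 19, Aug 20, Aug 23, Aug 24, Aug 25, Aug 26, Aug 27, Aug 30, skipping weekends) brings us to Monday, Aug 30, 2027, which is the date termination becomes effective.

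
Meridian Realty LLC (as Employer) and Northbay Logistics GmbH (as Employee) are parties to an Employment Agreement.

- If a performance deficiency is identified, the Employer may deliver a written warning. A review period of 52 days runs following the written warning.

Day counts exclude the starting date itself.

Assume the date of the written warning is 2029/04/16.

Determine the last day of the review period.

2029/06/07

Adding 52 calendar days to 2029/04/16 gives 2029/06/07, which is the last day of the review period.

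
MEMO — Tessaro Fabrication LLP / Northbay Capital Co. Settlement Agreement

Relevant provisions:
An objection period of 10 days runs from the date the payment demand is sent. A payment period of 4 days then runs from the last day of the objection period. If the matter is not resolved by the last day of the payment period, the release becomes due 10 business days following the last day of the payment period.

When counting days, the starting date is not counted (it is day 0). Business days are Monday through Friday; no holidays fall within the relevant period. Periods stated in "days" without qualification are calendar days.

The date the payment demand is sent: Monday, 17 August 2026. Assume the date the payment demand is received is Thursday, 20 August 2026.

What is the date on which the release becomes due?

14 September 2026

The last day of the objection period: 10 calendar days after 17 August 2026 is 27 August 2026.
The last day of the payment period: 4 calendar days after 27 August 2026 is 31 August 2026.
The date on which the release becomes due: counting 10 business days from Monday, 31 August 2026 (Sep 1, Sep 2, Sep 3, Sep 4, Sep 7, Sep 8, Sep 9, Sep 10, Sep 11, Sep 14, skipping weekends) reaches Monday, 14 September 2026.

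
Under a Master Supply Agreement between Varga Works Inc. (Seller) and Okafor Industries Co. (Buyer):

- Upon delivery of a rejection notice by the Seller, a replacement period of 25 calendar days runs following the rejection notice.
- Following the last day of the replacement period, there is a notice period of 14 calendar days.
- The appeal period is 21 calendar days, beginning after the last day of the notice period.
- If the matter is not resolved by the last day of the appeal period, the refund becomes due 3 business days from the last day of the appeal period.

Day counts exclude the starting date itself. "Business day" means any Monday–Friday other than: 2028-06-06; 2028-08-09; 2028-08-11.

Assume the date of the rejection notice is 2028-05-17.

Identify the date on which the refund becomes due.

Adding 25 calendar days to 2028-05-17 gives 2028-06-11, which is the last day of the replacement period.
Adding 14 calendar days to 2028-06-11 gives 2028-06-25, which is the last day of the notice period.
The last day of the appeal period: 2028-06-25 + 21 days = 2028-07-16.
From Sunday, 2028-07-16, 3 business days (Jul 17, Jul 18, Jul 19, skipping weekends) brings us to Wednesday, 2028-07-19, which is the date on which the refund becomes due.

2028-07-19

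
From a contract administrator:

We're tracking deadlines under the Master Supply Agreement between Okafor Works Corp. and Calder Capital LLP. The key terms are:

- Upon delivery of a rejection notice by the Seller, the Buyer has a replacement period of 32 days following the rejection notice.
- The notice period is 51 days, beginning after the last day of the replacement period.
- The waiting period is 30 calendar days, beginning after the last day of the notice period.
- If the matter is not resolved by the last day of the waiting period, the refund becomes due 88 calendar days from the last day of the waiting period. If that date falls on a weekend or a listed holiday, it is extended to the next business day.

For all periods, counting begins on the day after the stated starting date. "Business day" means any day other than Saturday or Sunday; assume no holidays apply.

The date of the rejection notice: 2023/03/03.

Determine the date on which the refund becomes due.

The last day of the replacement period: 2023/03/03 + 32 days = 2023/04/04.
Adding 51 calendar days to 2023/04/04 gives 2023/05/25, which is the last day of the notice period.
The last day of the waiting period: 30 calendar days after 2023/05/25 is 2023/06/24.
The date on which the refund becomes due: 88 calendar days after 2023/06/24 is 2023/09/20. 2023/09/20 is a Wednesday, so no roll-forward applies.

2023/09/20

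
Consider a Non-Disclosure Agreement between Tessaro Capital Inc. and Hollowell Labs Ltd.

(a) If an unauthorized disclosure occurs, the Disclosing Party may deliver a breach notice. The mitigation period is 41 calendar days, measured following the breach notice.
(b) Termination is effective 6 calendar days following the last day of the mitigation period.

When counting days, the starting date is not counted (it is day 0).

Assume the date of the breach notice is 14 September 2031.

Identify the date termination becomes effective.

The last day of the mitigation period: 14 September 2031 + 41 days = 25 October 2031.
Adding 6 calendar days to 25 October 2031 gives 31 October 2031, which is the date termination becomes effective.

31 October 2031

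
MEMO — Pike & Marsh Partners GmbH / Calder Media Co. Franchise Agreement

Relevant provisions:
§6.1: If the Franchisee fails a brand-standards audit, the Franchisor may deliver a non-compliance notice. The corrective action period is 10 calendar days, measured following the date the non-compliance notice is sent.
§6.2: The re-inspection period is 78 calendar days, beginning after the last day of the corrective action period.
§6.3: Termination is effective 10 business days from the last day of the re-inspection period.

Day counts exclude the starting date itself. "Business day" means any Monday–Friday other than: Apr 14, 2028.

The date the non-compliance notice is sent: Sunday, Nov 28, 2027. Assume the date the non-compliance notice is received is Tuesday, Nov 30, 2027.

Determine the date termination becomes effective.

Adding 10 calendar days to Nov 28, 2027 gives Dec 8, 2027, which is the last day of the corrective action period.
The last day of the re-inspection period: 78 calendar days after Dec 8, 2027 is Feb 24, 2028.
The date termination becomes effective: counting 10 business days from Thursday, Feb 24, 2028 (Feb 25, Feb 28, Feb 29, Mar 1, Mar 2, Mar 3, Mar 6, Mar 7, Mar 8, Mar 9, skipping weekends) reaches Thursday, Mar 9, 2028.

Mar 9, 2028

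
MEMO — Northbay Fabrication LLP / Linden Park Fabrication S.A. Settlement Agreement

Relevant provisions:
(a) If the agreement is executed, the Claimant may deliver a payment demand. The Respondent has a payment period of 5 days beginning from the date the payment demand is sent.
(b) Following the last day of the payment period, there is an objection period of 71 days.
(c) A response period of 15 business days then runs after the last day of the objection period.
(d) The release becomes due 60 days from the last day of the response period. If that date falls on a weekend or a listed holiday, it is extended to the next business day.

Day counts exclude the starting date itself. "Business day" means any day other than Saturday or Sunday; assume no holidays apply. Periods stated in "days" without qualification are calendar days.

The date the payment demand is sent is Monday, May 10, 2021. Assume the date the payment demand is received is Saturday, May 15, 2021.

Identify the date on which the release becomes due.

October 12, 2021

Adding 5 calendar days to May 10, 2021 gives May 15, 2021, which is the last day of the payment period.
The last day of the objection period: May 15, 2021 + 71 days = July 25, 2021.
From Sunday, July 25, 2021, 15 business days (Jul 26, Jul 27, Jul 28, Jul 29, …, Aug 11, Aug 12, Aug 13, skipping weekends) brings us to Friday, August 13, 2021, which is the last day of the response period.
The date on which the release becomes due: 60 calendar days after August 13, 2021 is October 12, 2021. October 12, 2021 is a Tuesday, so no roll-forward applies.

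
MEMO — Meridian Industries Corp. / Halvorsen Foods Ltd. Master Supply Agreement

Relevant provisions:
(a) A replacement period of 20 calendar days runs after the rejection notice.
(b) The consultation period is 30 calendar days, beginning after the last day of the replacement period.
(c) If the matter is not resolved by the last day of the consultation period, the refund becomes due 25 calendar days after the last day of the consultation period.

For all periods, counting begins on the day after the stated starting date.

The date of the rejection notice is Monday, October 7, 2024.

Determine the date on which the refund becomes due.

Adding 20 calendar days to October 7, 2024 gives October 27, 2024, which is the last day of the replacement period.
Adding 30 calendar days to October 27, 2024 gives November 26, 2024, which is the last day of the consultation period.
The date on which the refund becomes due: November 26, 2024 + 25 days = December 21, 2024.

December 21, 2024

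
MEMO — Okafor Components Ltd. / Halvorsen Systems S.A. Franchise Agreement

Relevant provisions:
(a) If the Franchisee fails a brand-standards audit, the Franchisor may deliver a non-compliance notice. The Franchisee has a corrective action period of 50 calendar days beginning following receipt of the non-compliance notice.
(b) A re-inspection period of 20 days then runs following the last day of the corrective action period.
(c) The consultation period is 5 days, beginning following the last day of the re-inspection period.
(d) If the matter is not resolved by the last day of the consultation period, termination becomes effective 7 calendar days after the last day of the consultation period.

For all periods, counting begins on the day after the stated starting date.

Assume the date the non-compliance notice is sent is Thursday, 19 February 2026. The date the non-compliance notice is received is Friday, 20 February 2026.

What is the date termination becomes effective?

13 May 2026

The last day of the corrective action period: 50 calendar days after 20 February 2026 is 11 April 2026.
The last day of the re-inspection period: 11 April 2026 + 20 days = 1 May 2026.
The last day of the consultation period: 5 calendar days after 1 May 2026 is 6 May 2026.
The date termination becomes effective: 6 May 2026 + 7 days = 13 May 2026.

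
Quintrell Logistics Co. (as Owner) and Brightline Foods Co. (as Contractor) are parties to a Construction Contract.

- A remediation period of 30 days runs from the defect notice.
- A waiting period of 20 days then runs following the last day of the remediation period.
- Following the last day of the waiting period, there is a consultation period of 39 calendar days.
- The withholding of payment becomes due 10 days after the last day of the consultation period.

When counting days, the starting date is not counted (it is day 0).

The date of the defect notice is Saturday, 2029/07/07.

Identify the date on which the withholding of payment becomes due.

2029/10/14

Adding 30 calendar days to 2029/07/07 gives 2029/08/06, which is the last day of the remediation period.
The last day of the waiting period: 20 calendar days after 2029/08/06 is 2029/08/26.
The last day of the consultation period: 39 calendar days after 2029/08/26 is 2029/10/04.
The date on which the withholding of payment becomes due: 10 calendar days after 2029/10/04 is 2029/10/14.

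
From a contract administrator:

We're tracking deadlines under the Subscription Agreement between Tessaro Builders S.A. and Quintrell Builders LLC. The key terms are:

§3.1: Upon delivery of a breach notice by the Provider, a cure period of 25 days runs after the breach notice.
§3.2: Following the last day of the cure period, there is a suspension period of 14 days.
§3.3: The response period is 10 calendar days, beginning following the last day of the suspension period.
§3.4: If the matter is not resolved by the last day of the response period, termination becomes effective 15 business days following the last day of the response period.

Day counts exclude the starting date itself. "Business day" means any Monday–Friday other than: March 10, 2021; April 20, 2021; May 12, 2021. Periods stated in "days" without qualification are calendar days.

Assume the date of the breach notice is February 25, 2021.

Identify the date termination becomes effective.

May 7, 2021

The last day of the cure period: February 25, 2021 + 25 days = March 22, 2021.
The last day of the suspension period: 14 calendar days after March 22, 2021 is April 5, 2021.
Adding 10 calendar days to April 5, 2021 gives April 15, 2021, which is the last day of the response period.
The date termination becomes effective: counting 15 business days from Thursday, April 15, 2021 (Apr 16, Apr 19, Apr 21, Apr 22, …, May 5, May 6, May 7, skipping weekends and the listed holiday on Apr 20) reaches Friday, May 7, 2021.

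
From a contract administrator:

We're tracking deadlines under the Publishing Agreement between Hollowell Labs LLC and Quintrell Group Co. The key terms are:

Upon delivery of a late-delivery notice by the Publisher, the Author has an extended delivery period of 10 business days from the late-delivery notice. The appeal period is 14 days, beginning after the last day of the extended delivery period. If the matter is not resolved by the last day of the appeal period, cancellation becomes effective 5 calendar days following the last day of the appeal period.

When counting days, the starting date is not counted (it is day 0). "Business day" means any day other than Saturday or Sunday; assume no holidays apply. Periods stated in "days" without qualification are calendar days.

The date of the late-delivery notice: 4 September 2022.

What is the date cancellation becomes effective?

The last day of the extended delivery period: 10 business days after Sunday, 4 September 2022, skipping weekends — Sep 5, Sep 6, Sep 7, Sep 8, Sep 9, Sep 12, Sep 13, Sep 14, Sep 15, Sep 16 — lands on Friday, 16 September 2022.
The last day of the appeal period: 16 September 2022 + 14 days = 30 September 2022.
The date cancellation becomes effective: 30 September 2022 + 5 days = 5 October 2022.

5 October 2022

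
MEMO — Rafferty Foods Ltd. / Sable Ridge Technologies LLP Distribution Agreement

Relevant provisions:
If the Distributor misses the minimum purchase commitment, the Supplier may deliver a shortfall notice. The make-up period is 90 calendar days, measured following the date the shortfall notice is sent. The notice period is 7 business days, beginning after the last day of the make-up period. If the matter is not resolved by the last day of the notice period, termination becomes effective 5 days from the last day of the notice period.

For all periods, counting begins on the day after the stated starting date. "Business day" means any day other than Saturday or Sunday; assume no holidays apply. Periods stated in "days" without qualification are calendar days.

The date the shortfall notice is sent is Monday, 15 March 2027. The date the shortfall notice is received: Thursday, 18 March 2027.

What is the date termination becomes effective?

The last day of the make-up period: 90 calendar days after 15 March 2027 is 13 June 2027.
The last day of the notice period: 7 business days after Sunday, 13 June 2027, skipping weekends — Jun 14, Jun 15, Jun 16, Jun 17, Jun 18, Jun 21, Jun 22 — lands on Tuesday, 22 June 2027.
Adding 5 calendar days to 22 June 2027 gives 27 June 2027, which is the date termination becomes effective.

27 June 2027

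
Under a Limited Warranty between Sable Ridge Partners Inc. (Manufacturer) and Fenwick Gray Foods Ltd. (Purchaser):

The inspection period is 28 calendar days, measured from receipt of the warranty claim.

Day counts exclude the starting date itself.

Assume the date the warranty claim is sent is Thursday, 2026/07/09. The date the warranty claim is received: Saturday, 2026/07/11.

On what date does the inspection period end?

2026/08/08

Adding 28 calendar days to 2026/07/11 gives 2026/08/08, which is the last day of the inspection period.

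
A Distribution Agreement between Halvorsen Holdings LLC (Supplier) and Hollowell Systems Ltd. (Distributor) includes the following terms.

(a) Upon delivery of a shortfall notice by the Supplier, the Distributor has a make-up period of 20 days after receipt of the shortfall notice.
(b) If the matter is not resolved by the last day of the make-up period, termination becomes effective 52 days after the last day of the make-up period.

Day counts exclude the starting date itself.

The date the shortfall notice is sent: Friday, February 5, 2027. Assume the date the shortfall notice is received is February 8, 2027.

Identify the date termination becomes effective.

Adding 20 calendar days to February 8, 2027 gives February 28, 2027, which is the last day of the make-up period.
Adding 52 calendar days to February 28, 2027 gives April 21, 2027, which is the date termination becomes effective.

April 21, 2027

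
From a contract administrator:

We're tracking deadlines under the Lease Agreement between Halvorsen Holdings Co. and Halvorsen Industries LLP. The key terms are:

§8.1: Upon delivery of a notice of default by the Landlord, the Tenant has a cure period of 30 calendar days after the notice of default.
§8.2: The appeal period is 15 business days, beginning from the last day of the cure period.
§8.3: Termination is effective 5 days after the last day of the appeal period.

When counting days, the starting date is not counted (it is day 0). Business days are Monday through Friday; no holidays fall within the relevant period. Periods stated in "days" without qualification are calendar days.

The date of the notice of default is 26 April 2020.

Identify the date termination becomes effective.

21 June 2020

The last day of the cure period: 30 calendar days after 26 April 2020 is 26 May 2020.
The last day of the appeal period: counting 15 business days from Tuesday, 26 May 2020 (May 27, May 28, May 29, Jun 1, …, Jun 12, Jun 15, Jun 16, skipping weekends) reaches Tuesday, 16 June 2020.
The date termination becomes effective: 5 calendar days after 16 June 2020 is 21 June 2020.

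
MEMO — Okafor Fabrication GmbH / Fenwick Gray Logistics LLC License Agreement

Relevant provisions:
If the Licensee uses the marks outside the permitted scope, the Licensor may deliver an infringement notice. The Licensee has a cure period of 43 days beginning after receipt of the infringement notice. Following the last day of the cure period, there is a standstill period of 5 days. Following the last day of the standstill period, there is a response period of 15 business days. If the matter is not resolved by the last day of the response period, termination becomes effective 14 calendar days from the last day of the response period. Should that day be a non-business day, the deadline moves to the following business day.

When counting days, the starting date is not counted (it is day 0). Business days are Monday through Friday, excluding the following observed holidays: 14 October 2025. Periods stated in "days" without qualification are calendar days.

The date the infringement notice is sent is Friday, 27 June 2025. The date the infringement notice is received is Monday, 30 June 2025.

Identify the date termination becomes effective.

19 September 2025

The last day of the cure period: 43 calendar days after 30 June 2025 is 12 August 2025.
The last day of the standstill period: 12 August 2025 + 5 days = 17 August 2025.
The last day of the response period: counting 15 business days from Sunday, 17 August 2025 (Aug 18, Aug 19, Aug 20, Aug 21, …, Sep 3, Sep 4, Sep 5, skipping weekends) reaches Friday, 5 September 2025.
The date termination becomes effective: 14 calendar days after 5 September 2025 is 19 September 2025. 19 September 2025 is a Friday and is not a listed holiday, so no roll-forward applies.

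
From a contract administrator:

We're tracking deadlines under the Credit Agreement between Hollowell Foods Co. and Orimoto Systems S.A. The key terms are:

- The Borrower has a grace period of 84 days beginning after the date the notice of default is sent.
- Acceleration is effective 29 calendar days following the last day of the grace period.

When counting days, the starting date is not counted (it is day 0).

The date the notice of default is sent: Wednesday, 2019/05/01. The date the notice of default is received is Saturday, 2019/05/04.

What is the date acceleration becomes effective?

The last day of the grace period: 2019/05/01 + 84 days = 2019/07/24.
The date acceleration becomes effective: 2019/07/24 + 29 days = 2019/08/22.

2019/08/22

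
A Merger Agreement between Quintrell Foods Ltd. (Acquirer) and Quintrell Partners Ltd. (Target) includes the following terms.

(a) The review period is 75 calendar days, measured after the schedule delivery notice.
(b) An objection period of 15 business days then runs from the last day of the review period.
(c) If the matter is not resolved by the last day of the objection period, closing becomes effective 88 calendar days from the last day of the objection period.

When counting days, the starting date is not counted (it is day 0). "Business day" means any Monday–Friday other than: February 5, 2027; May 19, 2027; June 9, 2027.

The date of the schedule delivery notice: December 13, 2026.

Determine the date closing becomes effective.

Adding 75 calendar days to December 13, 2026 gives February 26, 2027, which is the last day of the review period.
From Friday, February 26, 2027, 15 business days (Mar 1, Mar 2, Mar 3, Mar 4, …, Mar 17, Mar 18, Mar 19, skipping weekends) brings us to Friday, March 19, 2027, which is the last day of the objection period.
The date closing becomes effective: 88 calendar days after March 19, 2027 is June 15, 2027.

June 15, 2027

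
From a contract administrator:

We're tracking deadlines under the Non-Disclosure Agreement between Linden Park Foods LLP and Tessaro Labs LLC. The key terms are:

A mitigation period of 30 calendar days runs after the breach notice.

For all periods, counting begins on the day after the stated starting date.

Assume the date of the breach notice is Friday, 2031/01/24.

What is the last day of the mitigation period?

The last day of the mitigation period: 2031/01/24 + 30 days = 2031/02/23.

2031/02/23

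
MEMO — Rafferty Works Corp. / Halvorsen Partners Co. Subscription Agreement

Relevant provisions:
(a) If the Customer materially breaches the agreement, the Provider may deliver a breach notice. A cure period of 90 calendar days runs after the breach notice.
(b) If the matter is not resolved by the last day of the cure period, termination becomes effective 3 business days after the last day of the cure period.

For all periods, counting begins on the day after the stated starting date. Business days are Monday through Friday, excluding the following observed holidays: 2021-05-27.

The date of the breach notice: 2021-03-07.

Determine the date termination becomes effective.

2021-06-09

Adding 90 calendar days to 2021-03-07 gives 2021-06-05, which is the last day of the cure period.
The date termination becomes effective: counting 3 business days from Saturday, 2021-06-05 (Jun 7, Jun 8, Jun 9, skipping weekends) reaches Wednesday, 2021-06-09.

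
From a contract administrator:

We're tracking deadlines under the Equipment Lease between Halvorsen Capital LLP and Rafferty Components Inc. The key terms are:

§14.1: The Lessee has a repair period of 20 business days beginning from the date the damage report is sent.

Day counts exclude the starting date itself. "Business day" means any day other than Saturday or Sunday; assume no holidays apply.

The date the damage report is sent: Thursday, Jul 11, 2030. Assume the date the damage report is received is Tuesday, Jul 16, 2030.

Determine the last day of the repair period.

Aug 8, 2030

From Thursday, Jul 11, 2030, 20 business days (Jul 12, Jul 15, Jul 16, Jul 17, …, Aug 6, Aug 7, Aug 8, skipping weekends) brings us to Thursday, Aug 8, 2030, which is the last day of the repair period.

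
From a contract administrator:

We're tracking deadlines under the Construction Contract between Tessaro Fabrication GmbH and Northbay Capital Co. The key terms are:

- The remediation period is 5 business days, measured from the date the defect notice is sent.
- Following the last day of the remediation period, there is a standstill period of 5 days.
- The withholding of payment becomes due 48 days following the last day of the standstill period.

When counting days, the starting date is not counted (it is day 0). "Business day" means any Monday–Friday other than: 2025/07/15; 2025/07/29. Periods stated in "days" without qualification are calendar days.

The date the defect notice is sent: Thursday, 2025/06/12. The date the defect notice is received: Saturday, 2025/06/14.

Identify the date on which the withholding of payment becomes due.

2025/08/11

The last day of the remediation period: 5 business days after Thursday, 2025/06/12, skipping weekends — Jun 13, Jun 16, Jun 17, Jun 18, Jun 19 — lands on Thursday, 2025/06/19.
The last day of the standstill period: 2025/06/19 + 5 days = 2025/06/24.
The date on which the withholding of payment becomes due: 48 calendar days after 2025/06/24 is 2025/08/11.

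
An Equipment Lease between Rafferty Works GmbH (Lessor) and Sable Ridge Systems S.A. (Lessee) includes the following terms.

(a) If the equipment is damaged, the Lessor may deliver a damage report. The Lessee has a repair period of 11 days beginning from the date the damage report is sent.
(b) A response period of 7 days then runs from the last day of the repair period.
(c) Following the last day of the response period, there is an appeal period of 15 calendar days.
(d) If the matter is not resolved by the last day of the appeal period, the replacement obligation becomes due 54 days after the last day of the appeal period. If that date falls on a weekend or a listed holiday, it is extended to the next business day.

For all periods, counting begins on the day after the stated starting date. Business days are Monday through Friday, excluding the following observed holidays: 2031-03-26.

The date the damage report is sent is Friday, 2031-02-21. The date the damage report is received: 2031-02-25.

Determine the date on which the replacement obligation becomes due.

The last day of the repair period: 2031-02-21 + 11 days = 2031-03-04.
The last day of the response period: 2031-03-04 + 7 days = 2031-03-11.
Adding 15 calendar days to 2031-03-11 gives 2031-03-26, which is the last day of the appeal period.
Adding 54 calendar days to 2031-03-26 gives 2031-05-19, which is the date on which the replacement obligation becomes due. 2031-05-19 is a Monday and is not a listed holiday, so no roll-forward applies.

2031-05-19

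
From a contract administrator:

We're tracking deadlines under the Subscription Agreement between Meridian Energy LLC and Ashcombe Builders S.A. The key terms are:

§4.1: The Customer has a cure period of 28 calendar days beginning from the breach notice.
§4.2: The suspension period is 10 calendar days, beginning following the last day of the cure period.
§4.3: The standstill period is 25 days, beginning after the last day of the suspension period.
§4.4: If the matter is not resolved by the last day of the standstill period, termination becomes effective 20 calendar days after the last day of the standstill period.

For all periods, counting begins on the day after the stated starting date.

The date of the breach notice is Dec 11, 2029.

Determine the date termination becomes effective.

The last day of the cure period: 28 calendar days after Dec 11, 2029 is Jan 8, 2030.
Adding 10 calendar days to Jan 8, 2030 gives Jan 18, 2030, which is the last day of the suspension period.
The last day of the standstill period: 25 calendar days after Jan 18, 2030 is Feb 12, 2030.
Adding 20 calendar days to Feb 12, 2030 gives Mar 4, 2030, which is the date termination becomes effective.

Mar 4, 2030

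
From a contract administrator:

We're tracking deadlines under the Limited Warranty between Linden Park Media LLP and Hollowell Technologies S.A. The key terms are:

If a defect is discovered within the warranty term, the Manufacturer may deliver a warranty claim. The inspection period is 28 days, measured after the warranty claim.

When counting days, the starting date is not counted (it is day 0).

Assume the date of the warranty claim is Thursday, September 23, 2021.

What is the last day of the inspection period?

The last day of the inspection period: 28 calendar days after September 23, 2021 is October 21, 2021.

October 21, 2021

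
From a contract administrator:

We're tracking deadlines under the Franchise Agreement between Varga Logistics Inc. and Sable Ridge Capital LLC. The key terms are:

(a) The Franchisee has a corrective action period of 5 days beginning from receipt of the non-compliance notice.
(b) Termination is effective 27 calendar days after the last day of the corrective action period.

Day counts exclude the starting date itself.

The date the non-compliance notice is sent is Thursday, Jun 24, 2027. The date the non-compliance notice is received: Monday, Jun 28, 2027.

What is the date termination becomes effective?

Jul 30, 2027

Adding 5 calendar days to Jun 28, 2027 gives Jul 3, 2027, which is the last day of the corrective action period.
The date termination becomes effective: Jul 3, 2027 + 27 days = Jul 30, 2027.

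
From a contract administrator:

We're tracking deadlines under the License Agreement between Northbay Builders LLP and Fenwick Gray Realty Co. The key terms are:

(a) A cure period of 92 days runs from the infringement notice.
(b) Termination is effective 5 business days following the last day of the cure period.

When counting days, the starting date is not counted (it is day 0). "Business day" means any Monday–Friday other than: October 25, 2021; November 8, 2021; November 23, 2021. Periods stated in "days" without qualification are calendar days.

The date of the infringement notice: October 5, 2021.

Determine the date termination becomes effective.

The last day of the cure period: October 5, 2021 + 92 days = January 5, 2022.
The date termination becomes effective: counting 5 business days from Wednesday, January 5, 2022 (Jan 6, Jan 7, Jan 10, Jan 11, Jan 12, skipping weekends) reaches Wednesday, January 12, 2022.

January 12, 2022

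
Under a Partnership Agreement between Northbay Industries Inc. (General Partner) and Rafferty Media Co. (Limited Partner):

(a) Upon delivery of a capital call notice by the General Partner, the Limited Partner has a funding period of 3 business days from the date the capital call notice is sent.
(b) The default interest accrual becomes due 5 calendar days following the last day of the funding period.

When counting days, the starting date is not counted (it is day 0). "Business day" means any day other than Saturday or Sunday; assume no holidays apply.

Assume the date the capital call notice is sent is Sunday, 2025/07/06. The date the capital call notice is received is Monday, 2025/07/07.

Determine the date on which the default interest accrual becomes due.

2025/07/14

The last day of the funding period: 3 business days after Sunday, 2025/07/06, skipping weekends — Jul 7, Jul 8, Jul 9 — lands on Wednesday, 2025/07/09.
Adding 5 calendar days to 2025/07/09 gives 2025/07/14, which is the date on which the default interest accrual becomes due.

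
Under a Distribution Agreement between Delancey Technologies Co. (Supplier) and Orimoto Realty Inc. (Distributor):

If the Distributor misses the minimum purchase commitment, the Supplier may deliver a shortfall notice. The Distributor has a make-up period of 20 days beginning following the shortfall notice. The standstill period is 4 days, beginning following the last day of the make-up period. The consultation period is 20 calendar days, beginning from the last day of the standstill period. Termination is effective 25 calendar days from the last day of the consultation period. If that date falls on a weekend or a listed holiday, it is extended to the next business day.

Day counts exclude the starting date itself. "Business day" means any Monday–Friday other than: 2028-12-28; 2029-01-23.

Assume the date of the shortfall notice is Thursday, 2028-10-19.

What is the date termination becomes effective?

2028-12-27

The last day of the make-up period: 2028-10-19 + 20 days = 2028-11-08.
The last day of the standstill period: 2028-11-08 + 4 days = 2028-11-12.
The last day of the consultation period: 20 calendar days after 2028-11-12 is 2028-12-02.
Adding 25 calendar days to 2028-12-02 gives 2028-12-27, which is the date termination becomes effective. 2028-12-27 is a Wednesday and is not a listed holiday, so no roll-forward applies.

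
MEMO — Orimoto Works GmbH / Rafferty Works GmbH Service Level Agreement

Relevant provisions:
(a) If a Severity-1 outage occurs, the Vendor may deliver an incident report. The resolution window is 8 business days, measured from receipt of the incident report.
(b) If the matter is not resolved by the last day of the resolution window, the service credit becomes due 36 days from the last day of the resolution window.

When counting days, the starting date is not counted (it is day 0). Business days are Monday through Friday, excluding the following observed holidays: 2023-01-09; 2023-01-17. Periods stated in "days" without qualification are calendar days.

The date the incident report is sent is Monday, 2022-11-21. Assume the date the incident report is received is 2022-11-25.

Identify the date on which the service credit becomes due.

The last day of the resolution window: 8 business days after Friday, 2022-11-25, skipping weekends — Nov 28, Nov 29, Nov 30, Dec 1, Dec 2, Dec 5, Dec 6, Dec 7 — lands on Wednesday, 2022-12-07.
The date on which the service credit becomes due: 36 calendar days after 2022-12-07 is 2023-01-12.

2023-01-12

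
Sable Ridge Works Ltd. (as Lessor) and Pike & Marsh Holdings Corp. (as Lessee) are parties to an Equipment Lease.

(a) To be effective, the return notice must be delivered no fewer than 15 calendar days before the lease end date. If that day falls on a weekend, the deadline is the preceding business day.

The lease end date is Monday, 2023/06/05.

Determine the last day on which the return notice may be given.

2023/05/19

2023/06/05 minus 15 days is 2023/05/21. That is a Sunday, so the deadline moves back to Friday, 2023/05/19.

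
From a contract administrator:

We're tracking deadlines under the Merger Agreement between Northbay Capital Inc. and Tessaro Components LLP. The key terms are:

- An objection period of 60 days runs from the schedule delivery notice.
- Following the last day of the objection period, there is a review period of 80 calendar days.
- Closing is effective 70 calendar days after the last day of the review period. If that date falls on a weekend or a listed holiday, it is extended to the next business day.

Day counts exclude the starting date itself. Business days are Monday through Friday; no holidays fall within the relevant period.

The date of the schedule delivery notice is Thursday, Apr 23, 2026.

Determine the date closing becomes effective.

Nov 19, 2026

The last day of the objection period: Apr 23, 2026 + 60 days = Jun 22, 2026.
The last day of the review period: Jun 22, 2026 + 80 days = Sep 10, 2026.
The date closing becomes effective: 70 calendar days after Sep 10, 2026 is Nov 19, 2026. Nov 19, 2026 is a Thursday, so no roll-forward applies.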